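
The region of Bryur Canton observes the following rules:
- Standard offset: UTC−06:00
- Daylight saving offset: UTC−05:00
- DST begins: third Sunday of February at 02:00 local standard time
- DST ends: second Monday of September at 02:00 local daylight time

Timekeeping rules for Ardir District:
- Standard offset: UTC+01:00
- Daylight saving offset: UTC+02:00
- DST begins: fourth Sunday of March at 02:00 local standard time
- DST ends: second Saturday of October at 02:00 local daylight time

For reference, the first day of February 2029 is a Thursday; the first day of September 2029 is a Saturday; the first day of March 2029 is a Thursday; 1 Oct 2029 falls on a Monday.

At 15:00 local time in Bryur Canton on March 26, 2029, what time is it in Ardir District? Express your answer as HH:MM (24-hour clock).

1 February 2029 is a Thursday, so the first Sunday is February 4 and the third is February 18.
1 September 2029 is a Saturday, so the first Monday is September 3 and the second is September 10.
March 26, 2029 lies within the daylight-saving period (18 February – 10 September), so Bryur Canton is on daylight time, UTC−05:00.
15:00 Bryur Canton + 5h = 20:00 UTC.
1 March 2029 is a Thursday, so the first Sunday is March 4 and the fourth is March 25.
1 October 2029 is a Monday, so the first Saturday is October 6 and the second is October 13.
At the standard offset (UTC+01:00), 20:00 UTC + 1h = 21:00 Ardir District standard time.
The standard-time date in Ardir District, March 26, 2029, lies within the daylight-saving period (25 March – 13 October), so Ardir District is on daylight time, UTC+02:00.
20:00 UTC + 2h = 22:00 Ardir District.

22:00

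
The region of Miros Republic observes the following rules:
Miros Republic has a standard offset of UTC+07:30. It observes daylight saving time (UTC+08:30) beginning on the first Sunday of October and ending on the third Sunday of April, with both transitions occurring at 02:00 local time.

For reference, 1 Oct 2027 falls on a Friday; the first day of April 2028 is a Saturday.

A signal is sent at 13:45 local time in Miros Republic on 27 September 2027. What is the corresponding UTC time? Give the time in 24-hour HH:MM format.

06:15

1 October 2027 is a Friday, so the first Sunday is October 3.
1 April 2028 is a Saturday, so the first Sunday is April 2 and the third is April 16.
27 September 2027 is outside the daylight-saving period (3 October 2027 – 16 April 2028), so Miros Republic is on standard time, UTC+07:30.
13:45 local − 7h30m = 06:15 UTC.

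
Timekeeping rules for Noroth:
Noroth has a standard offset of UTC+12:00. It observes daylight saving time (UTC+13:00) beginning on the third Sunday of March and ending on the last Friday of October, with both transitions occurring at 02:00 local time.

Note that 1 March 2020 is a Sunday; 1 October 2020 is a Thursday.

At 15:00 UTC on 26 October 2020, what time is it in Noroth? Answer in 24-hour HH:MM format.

04:00

1 March 2020 is a Sunday, so the first Sunday is March 1 and the third is March 15.
1 October 2020 is a Thursday, so Fridays fall on 2, 9, 16, 23, 30; the last is October 30.
At the standard offset (UTC+12:00), 15:00 UTC + 12h = 03:00 Noroth standard time (rolling into the next day, 27 October 2020).
The standard-time date in Noroth, 27 October 2020, lies within the daylight-saving period (15 March – 30 October), so Noroth is on daylight time, UTC+13:00.
15:00 UTC + 13h = 04:00 local (rolling into the next day, 27 October 2020).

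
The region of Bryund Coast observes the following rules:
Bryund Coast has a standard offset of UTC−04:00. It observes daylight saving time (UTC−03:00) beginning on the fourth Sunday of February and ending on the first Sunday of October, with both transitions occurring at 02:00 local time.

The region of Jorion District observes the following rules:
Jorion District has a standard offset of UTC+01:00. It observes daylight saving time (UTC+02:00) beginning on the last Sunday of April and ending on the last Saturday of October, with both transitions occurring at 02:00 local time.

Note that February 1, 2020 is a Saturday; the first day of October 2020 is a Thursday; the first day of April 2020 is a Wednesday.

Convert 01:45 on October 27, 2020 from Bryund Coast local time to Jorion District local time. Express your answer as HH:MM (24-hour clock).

07:45

1 February 2020 is a Saturday, so the first Sunday is February 2 and the fourth is February 23.
1 October 2020 is a Thursday, so the first Sunday is October 4.
October 27, 2020 does not fall between 23 February and 4 October, so daylight saving is not in effect and Bryund Coast is at UTC−04:00.
01:45 Bryund Coast + 4h = 05:45 UTC.
1 April 2020 is a Wednesday, so Sundays fall on 5, 12, 19, 26; the last is April 26.
1 October 2020 is a Thursday, so Saturdays fall on 3, 10, 17, 24, 31; the last is October 31.
At the standard offset (UTC+01:00), 05:45 UTC + 1h = 06:45 Jorion District standard time.
Daylight saving runs 26 April – 31 October; the standard-time date in Jorion District, October 27, 2020, is inside that window, so Jorion District is at UTC+02:00.
05:45 UTC + 2h = 07:45 Jorion District.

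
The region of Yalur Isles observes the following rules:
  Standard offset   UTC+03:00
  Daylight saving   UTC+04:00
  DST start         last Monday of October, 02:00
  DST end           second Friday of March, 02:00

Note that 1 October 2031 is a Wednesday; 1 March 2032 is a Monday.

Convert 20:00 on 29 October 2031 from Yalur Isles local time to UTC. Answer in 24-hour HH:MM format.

1 October 2031 is a Wednesday, so Mondays fall on 6, 13, 20, 27; the last is October 27.
1 March 2032 is a Monday, so the first Friday is March 5 and the second is March 12.
29 October 2031 lies within the daylight-saving period (27 October 2031 – 12 March 2032), so Yalur Isles is on daylight time, UTC+04:00.
20:00 local − 4h = 16:00 UTC.

16:00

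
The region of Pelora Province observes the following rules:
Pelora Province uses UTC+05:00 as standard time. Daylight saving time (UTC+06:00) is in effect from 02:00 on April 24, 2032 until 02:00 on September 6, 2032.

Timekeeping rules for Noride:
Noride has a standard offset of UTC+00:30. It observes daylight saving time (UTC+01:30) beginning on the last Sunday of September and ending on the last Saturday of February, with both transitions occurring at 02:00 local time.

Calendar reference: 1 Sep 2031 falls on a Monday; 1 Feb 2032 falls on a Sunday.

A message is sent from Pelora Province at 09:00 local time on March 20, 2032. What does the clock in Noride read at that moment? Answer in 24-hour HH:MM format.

March 20, 2032 does not fall between 24 April and 6 September, so daylight saving is not in effect and Pelora Province is at UTC+05:00.
09:00 Pelora Province − 5h = 04:00 UTC.
1 September 2031 is a Monday, so Sundays fall on 7, 14, 21, 28; the last is September 28.
1 February 2032 is a Sunday, so Saturdays fall on 7, 14, 21, 28; the last is February 28.
At the standard offset (UTC+00:30), 04:00 UTC + 0h30m = 04:30 Noride standard time.
Daylight saving runs 28 September 2031 – 28 February 2032; the standard-time date in Noride, March 20, 2032, is outside that window, so Noride is on standard time at UTC+00:30.
04:00 UTC + 0h30m = 04:30 Noride.

04:30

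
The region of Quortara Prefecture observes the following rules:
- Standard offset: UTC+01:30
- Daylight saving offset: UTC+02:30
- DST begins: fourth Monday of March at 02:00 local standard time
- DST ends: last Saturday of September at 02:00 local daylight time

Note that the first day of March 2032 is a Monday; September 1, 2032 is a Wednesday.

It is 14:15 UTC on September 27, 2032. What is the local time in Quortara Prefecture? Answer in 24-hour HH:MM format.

1 March 2032 is a Monday, so the first Monday is March 1 and the fourth is March 22.
1 September 2032 is a Wednesday, so Saturdays fall on 4, 11, 18, 25; the last is September 25.
At the standard offset (UTC+01:30), 14:15 UTC + 1h30m = 15:45 Quortara Prefecture standard time.
The standard-time date in Quortara Prefecture, September 27, 2032, does not fall between 22 March and 25 September, so daylight saving is not in effect and Quortara Prefecture is at UTC+01:30.
14:15 UTC + 1h30m = 15:45 local.

15:45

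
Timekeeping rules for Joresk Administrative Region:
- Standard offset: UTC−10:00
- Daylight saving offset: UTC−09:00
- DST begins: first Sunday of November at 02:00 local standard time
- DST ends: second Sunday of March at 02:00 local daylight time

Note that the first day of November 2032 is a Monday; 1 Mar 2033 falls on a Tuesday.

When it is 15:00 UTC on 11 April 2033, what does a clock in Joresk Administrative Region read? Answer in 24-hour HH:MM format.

1 November 2032 is a Monday, so the first Sunday is November 7.
1 March 2033 is a Tuesday, so the first Sunday is March 6 and the second is March 13.
At the standard offset (UTC−10:00), 15:00 UTC − 10h = 05:00 Joresk Administrative Region standard time.
Daylight saving runs 7 November 2032 – 13 March 2033; the standard-time date in Joresk Administrative Region, 11 April 2033, is outside that window, so Joresk Administrative Region is on standard time at UTC−10:00.
15:00 UTC − 10h = 05:00 local.

05:00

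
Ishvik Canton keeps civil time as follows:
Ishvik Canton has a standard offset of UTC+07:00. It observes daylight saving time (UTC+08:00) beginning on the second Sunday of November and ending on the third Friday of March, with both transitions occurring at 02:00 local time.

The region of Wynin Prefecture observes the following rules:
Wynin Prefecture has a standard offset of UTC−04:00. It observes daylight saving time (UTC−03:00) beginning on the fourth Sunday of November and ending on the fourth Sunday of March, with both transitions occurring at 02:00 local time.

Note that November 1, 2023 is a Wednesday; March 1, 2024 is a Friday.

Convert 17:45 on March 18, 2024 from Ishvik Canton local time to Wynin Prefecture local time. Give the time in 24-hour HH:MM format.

1 November 2023 is a Wednesday, so the first Sunday is November 5 and the second is November 12.
1 March 2024 is a Friday, so the first Friday is March 1 and the third is March 15.
March 18, 2024 does not fall between 12 November 2023 and 15 March 2024, so daylight saving is not in effect and Ishvik Canton is at UTC+07:00.
17:45 Ishvik Canton − 7h = 10:45 UTC.
1 November 2023 is a Wednesday, so the first Sunday is November 5 and the fourth is November 26.
1 March 2024 is a Friday, so the first Sunday is March 3 and the fourth is March 24.
At the standard offset (UTC−04:00), 10:45 UTC − 4h = 06:45 Wynin Prefecture standard time.
The standard-time date in Wynin Prefecture, March 18, 2024, falls between 26 November 2023 and 24 March 2024, so daylight saving is in effect and Wynin Prefecture is at UTC−03:00.
10:45 UTC − 3h = 07:45 Wynin Prefecture.

07:45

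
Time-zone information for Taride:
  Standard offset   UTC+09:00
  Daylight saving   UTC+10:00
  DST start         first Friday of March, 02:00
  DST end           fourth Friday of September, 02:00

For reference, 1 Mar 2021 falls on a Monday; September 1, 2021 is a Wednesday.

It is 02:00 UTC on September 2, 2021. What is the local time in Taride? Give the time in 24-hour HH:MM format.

1 March 2021 is a Monday, so the first Friday is March 5.
1 September 2021 is a Wednesday, so the first Friday is September 3 and the fourth is September 24.
At the standard offset (UTC+09:00), 02:00 UTC + 9h = 11:00 Taride standard time.
The standard-time date in Taride, September 2, 2021, falls between 5 March and 24 September, so daylight saving is in effect and Taride is at UTC+10:00.
02:00 UTC + 10h = 12:00 local.

12:00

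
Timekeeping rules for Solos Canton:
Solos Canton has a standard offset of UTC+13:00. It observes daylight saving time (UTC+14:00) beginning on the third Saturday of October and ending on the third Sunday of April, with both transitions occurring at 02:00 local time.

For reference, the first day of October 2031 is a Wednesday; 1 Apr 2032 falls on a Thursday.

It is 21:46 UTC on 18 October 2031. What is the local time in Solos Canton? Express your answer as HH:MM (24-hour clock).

11:46

1 October 2031 is a Wednesday, so the first Saturday is October 4 and the third is October 18.
1 April 2032 is a Thursday, so the first Sunday is April 4 and the third is April 18.
At the standard offset (UTC+13:00), 21:46 UTC + 13h = 10:46 Solos Canton standard time (rolling into the next day, 19 October 2031).
The standard-time date in Solos Canton, 19 October 2031, lies within the daylight-saving period (18 October 2031 – 18 April 2032), so Solos Canton is on daylight time, UTC+14:00.
21:46 UTC + 14h = 11:46 local (rolling into the next day, 19 October 2031).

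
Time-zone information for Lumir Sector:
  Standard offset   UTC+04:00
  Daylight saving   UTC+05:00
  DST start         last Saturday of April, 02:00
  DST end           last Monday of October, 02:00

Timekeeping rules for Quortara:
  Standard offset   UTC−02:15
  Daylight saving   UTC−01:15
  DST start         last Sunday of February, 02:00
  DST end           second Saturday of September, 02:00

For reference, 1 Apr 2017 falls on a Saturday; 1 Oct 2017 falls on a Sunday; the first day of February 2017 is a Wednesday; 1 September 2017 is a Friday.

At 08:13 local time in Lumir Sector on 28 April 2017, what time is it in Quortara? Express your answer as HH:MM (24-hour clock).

02:58

1 April 2017 is a Saturday, so Saturdays fall on 1, 8, 15, 22, 29; the last is April 29.
1 October 2017 is a Sunday, so Mondays fall on 2, 9, 16, 23, 30; the last is October 30.
28 April 2017 is outside the daylight-saving period (29 April – 30 October), so Lumir Sector is on standard time, UTC+04:00.
08:13 Lumir Sector − 4h = 04:13 UTC.
1 February 2017 is a Wednesday, so Sundays fall on 5, 12, 19, 26; the last is February 26.
1 September 2017 is a Friday, so the first Saturday is September 2 and the second is September 9.
At the standard offset (UTC−02:15), 04:13 UTC − 2h15m = 01:58 Quortara standard time.
The standard-time date in Quortara, 28 April 2017, falls between 26 February and 9 September, so daylight saving is in effect and Quortara is at UTC−01:15.
04:13 UTC − 1h15m = 02:58 Quortara.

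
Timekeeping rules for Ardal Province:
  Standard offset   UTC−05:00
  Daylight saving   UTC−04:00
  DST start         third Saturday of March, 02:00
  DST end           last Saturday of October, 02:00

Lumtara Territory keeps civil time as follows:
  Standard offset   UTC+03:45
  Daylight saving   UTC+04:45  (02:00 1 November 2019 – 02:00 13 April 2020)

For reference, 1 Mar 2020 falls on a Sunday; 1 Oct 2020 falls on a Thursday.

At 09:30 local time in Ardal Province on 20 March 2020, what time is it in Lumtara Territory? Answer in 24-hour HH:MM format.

1 March 2020 is a Sunday, so the first Saturday is March 7 and the third is March 21.
1 October 2020 is a Thursday, so Saturdays fall on 3, 10, 17, 24, 31; the last is October 31.
20 March 2020 does not fall between 21 March and 31 October, so daylight saving is not in effect and Ardal Province is at UTC−05:00.
09:30 Ardal Province + 5h = 14:30 UTC.
At the standard offset (UTC+03:45), 14:30 UTC + 3h45m = 18:15 Lumtara Territory standard time.
The standard-time date in Lumtara Territory, 20 March 2020, falls between 1 November 2019 and 13 April 2020, so daylight saving is in effect and Lumtara Territory is at UTC+04:45.
14:30 UTC + 4h45m = 19:15 Lumtara Territory.

19:15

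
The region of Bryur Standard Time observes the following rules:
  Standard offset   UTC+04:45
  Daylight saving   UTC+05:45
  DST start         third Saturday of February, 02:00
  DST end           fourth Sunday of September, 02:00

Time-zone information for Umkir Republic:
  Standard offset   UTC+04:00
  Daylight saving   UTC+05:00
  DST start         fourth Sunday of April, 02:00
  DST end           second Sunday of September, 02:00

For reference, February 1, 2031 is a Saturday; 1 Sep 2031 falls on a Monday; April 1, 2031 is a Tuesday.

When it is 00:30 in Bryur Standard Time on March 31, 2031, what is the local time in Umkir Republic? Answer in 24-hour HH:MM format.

1 February 2031 is a Saturday, so the first Saturday is February 1 and the third is February 15.
1 September 2031 is a Monday, so the first Sunday is September 7 and the fourth is September 28.
Daylight saving runs 15 February – 28 September; March 31, 2031 is inside that window, so Bryur Standard Time is at UTC+05:45.
00:30 Bryur Standard Time − 5h45m = 18:45 UTC (rolling into the previous day, 30 March 2031).
1 April 2031 is a Tuesday, so the first Sunday is April 6 and the fourth is April 27.
1 September 2031 is a Monday, so the first Sunday is September 7 and the second is September 14.
At the standard offset (UTC+04:00), 18:45 UTC + 4h = 22:45 Umkir Republic standard time.
The standard-time date in Umkir Republic, March 30, 2031, does not fall between 27 April and 14 September, so daylight saving is not in effect and Umkir Republic is at UTC+04:00.
18:45 UTC + 4h = 22:45 Umkir Republic.

22:45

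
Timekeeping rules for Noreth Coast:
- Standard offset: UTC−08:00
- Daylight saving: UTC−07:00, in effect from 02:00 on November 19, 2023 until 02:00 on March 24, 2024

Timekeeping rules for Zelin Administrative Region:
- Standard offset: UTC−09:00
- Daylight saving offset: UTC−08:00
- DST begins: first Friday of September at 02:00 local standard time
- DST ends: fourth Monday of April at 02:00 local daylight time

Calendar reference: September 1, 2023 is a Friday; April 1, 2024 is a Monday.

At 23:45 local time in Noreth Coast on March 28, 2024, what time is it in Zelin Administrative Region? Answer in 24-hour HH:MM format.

23:45

Daylight saving runs 19 November 2023 – 24 March 2024; March 28, 2024 is outside that window, so Noreth Coast is on standard time at UTC−08:00.
23:45 Noreth Coast + 8h = 07:45 UTC (rolling into the next day, 29 March 2024).
1 September 2023 is a Friday, so the first Friday is September 1.
1 April 2024 is a Monday, so the first Monday is April 1 and the fourth is April 22.
At the standard offset (UTC−09:00), 07:45 UTC − 9h = 22:45 Zelin Administrative Region standard time (rolling into the previous day, 28 March 2024).
The standard-time date in Zelin Administrative Region, March 28, 2024, lies within the daylight-saving period (1 September 2023 – 22 April 2024), so Zelin Administrative Region is on daylight time, UTC−08:00.
07:45 UTC − 8h = 23:45 Zelin Administrative Region (rolling into the previous day, 28 March 2024).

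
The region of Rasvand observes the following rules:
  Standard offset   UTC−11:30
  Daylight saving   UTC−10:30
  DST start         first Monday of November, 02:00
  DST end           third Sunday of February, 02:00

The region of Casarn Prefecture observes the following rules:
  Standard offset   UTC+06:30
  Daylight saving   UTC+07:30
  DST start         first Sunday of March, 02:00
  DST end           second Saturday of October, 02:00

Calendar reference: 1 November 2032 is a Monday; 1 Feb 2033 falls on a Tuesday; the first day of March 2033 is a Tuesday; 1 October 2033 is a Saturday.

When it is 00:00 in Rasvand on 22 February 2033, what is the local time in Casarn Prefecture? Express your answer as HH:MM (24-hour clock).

1 November 2032 is a Monday, so the first Monday is November 1.
1 February 2033 is a Tuesday, so the first Sunday is February 6 and the third is February 20.
22 February 2033 is outside the daylight-saving period (1 November 2032 – 20 February 2033), so Rasvand is on standard time, UTC−11:30.
00:00 Rasvand + 11h30m = 11:30 UTC.
1 March 2033 is a Tuesday, so the first Sunday is March 6.
1 October 2033 is a Saturday, so the first Saturday is October 1 and the second is October 8.
At the standard offset (UTC+06:30), 11:30 UTC + 6h30m = 18:00 Casarn Prefecture standard time.
The standard-time date in Casarn Prefecture, 22 February 2033, does not fall between 6 March and 8 October, so daylight saving is not in effect and Casarn Prefecture is at UTC+06:30.
11:30 UTC + 6h30m = 18:00 Casarn Prefecture.

18:00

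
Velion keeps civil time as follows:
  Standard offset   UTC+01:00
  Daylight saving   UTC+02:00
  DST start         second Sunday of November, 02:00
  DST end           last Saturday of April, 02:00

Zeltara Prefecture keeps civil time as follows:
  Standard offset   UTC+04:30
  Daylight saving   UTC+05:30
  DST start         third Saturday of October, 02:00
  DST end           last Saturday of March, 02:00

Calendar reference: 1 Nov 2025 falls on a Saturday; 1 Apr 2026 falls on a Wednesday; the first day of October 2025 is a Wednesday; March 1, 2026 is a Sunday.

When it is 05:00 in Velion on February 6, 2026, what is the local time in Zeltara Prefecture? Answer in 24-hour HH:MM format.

1 November 2025 is a Saturday, so the first Sunday is November 2 and the second is November 9.
1 April 2026 is a Wednesday, so Saturdays fall on 4, 11, 18, 25; the last is April 25.
February 6, 2026 falls between 9 November 2025 and 25 April 2026, so daylight saving is in effect and Velion is at UTC+02:00.
05:00 Velion − 2h = 03:00 UTC.
1 October 2025 is a Wednesday, so the first Saturday is October 4 and the third is October 18.
1 March 2026 is a Sunday, so Saturdays fall on 7, 14, 21, 28; the last is March 28.
At the standard offset (UTC+04:30), 03:00 UTC + 4h30m = 07:30 Zeltara Prefecture standard time.
The standard-time date in Zeltara Prefecture, February 6, 2026, lies within the daylight-saving period (18 October 2025 – 28 March 2026), so Zeltara Prefecture is on daylight time, UTC+05:30.
03:00 UTC + 5h30m = 08:30 Zeltara Prefecture.

08:30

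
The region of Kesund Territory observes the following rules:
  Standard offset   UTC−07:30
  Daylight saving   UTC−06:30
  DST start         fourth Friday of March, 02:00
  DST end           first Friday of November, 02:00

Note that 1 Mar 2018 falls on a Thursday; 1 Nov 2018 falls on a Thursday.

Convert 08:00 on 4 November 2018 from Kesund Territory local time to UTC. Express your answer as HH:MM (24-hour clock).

1 March 2018 is a Thursday, so the first Friday is March 2 and the fourth is March 23.
1 November 2018 is a Thursday, so the first Friday is November 2.
4 November 2018 is outside the daylight-saving period (23 March – 2 November), so Kesund Territory is on standard time, UTC−07:30.
08:00 local + 7h30m = 15:30 UTC.

15:30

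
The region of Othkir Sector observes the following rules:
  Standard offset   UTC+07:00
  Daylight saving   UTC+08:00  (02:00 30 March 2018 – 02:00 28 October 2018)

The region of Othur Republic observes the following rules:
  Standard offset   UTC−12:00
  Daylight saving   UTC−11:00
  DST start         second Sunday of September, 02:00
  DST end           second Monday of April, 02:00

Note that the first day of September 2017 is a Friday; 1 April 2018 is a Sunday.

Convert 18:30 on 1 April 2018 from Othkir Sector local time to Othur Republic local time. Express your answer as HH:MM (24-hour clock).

1 April 2018 falls between 30 March and 28 October, so daylight saving is in effect and Othkir Sector is at UTC+08:00.
18:30 Othkir Sector − 8h = 10:30 UTC.
1 September 2017 is a Friday, so the first Sunday is September 3 and the second is September 10.
1 April 2018 is a Sunday, so the first Monday is April 2 and the second is April 9.
At the standard offset (UTC−12:00), 10:30 UTC − 12h = 22:30 Othur Republic standard time (rolling into the previous day, 31 March 2018).
Daylight saving runs 10 September 2017 – 9 April 2018; the standard-time date in Othur Republic, 31 March 2018, is inside that window, so Othur Republic is at UTC−11:00.
10:30 UTC − 11h = 23:30 Othur Republic (rolling into the previous day, 31 March 2018).

23:30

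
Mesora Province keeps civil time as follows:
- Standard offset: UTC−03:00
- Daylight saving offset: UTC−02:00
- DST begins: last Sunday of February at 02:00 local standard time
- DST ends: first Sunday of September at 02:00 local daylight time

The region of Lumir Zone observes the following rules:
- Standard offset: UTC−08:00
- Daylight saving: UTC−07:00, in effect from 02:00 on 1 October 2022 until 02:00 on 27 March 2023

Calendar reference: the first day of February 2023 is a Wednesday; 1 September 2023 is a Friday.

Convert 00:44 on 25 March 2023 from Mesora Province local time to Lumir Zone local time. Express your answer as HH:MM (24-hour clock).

1 February 2023 is a Wednesday, so Sundays fall on 5, 12, 19, 26; the last is February 26.
1 September 2023 is a Friday, so the first Sunday is September 3.
Daylight saving runs 26 February – 3 September; 25 March 2023 is inside that window, so Mesora Province is at UTC−02:00.
00:44 Mesora Province + 2h = 02:44 UTC.
At the standard offset (UTC−08:00), 02:44 UTC − 8h = 18:44 Lumir Zone standard time (rolling into the previous day, 24 March 2023).
The standard-time date in Lumir Zone, 24 March 2023, falls between 1 October 2022 and 27 March 2023, so daylight saving is in effect and Lumir Zone is at UTC−07:00.
02:44 UTC − 7h = 19:44 Lumir Zone (rolling into the previous day, 24 March 2023).

19:44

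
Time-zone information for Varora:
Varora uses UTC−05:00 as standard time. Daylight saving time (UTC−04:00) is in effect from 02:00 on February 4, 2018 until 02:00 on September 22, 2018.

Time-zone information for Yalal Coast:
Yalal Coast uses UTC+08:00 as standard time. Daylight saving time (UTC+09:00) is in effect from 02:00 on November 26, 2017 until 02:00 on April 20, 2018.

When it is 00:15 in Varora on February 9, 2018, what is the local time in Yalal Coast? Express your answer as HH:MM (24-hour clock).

Daylight saving runs 4 February – 22 September; February 9, 2018 is inside that window, so Varora is at UTC−04:00.
00:15 Varora + 4h = 04:15 UTC.
At the standard offset (UTC+08:00), 04:15 UTC + 8h = 12:15 Yalal Coast standard time.
Daylight saving runs 26 November 2017 – 20 April 2018; the standard-time date in Yalal Coast, February 9, 2018, is inside that window, so Yalal Coast is at UTC+09:00.
04:15 UTC + 9h = 13:15 Yalal Coast.

13:15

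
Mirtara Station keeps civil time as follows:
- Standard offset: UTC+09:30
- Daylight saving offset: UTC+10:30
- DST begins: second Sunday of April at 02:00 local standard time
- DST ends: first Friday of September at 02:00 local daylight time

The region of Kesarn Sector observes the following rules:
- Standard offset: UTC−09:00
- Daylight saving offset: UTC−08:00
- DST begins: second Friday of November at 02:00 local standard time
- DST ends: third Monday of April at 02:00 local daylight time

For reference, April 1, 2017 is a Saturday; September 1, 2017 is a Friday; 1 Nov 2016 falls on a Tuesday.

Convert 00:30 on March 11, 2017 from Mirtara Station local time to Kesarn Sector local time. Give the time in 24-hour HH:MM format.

1 April 2017 is a Saturday, so the first Sunday is April 2 and the second is April 9.
1 September 2017 is a Friday, so the first Friday is September 1.
March 11, 2017 does not fall between 9 April and 1 September, so daylight saving is not in effect and Mirtara Station is at UTC+09:30.
00:30 Mirtara Station − 9h30m = 15:00 UTC (rolling into the previous day, 10 March 2017).
1 November 2016 is a Tuesday, so the first Friday is November 4 and the second is November 11.
1 April 2017 is a Saturday, so the first Monday is April 3 and the third is April 17.
At the standard offset (UTC−09:00), 15:00 UTC − 9h = 06:00 Kesarn Sector standard time.
The standard-time date in Kesarn Sector, March 10, 2017, lies within the daylight-saving period (11 November 2016 – 17 April 2017), so Kesarn Sector is on daylight time, UTC−08:00.
15:00 UTC − 8h = 07:00 Kesarn Sector.

07:00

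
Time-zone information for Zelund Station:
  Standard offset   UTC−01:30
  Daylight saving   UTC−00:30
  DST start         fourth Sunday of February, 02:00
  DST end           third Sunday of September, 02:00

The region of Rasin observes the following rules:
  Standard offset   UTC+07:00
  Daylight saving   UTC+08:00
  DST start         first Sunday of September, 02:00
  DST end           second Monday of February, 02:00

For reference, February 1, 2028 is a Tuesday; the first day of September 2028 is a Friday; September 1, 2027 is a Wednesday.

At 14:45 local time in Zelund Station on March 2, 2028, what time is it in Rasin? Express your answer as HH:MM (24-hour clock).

1 February 2028 is a Tuesday, so the first Sunday is February 6 and the fourth is February 27.
1 September 2028 is a Friday, so the first Sunday is September 3 and the third is September 17.
March 2, 2028 lies within the daylight-saving period (27 February – 17 September), so Zelund Station is on daylight time, UTC−00:30.
14:45 Zelund Station + 0h30m = 15:15 UTC.
1 September 2027 is a Wednesday, so the first Sunday is September 5.
1 February 2028 is a Tuesday, so the first Monday is February 7 and the second is February 14.
At the standard offset (UTC+07:00), 15:15 UTC + 7h = 22:15 Rasin standard time.
Daylight saving runs 5 September 2027 – 14 February 2028; the standard-time date in Rasin, March 2, 2028, is outside that window, so Rasin is on standard time at UTC+07:00.
15:15 UTC + 7h = 22:15 Rasin.

22:15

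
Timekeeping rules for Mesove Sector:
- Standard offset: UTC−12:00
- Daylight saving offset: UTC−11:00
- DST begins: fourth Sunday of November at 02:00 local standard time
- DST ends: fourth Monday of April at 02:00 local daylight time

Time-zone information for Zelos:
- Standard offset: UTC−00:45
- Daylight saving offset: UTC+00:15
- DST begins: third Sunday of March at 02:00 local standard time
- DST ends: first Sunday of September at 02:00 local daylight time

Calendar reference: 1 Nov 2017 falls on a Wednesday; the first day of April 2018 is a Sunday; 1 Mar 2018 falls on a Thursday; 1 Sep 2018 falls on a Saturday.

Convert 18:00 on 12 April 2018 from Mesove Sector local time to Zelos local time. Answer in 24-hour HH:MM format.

05:15

1 November 2017 is a Wednesday, so the first Sunday is November 5 and the fourth is November 26.
1 April 2018 is a Sunday, so the first Monday is April 2 and the fourth is April 23.
Daylight saving runs 26 November 2017 – 23 April 2018; 12 April 2018 is inside that window, so Mesove Sector is at UTC−11:00.
18:00 Mesove Sector + 11h = 05:00 UTC (rolling into the next day, 13 April 2018).
1 March 2018 is a Thursday, so the first Sunday is March 4 and the third is March 18.
1 September 2018 is a Saturday, so the first Sunday is September 2.
At the standard offset (UTC−00:45), 05:00 UTC − 0h45m = 04:15 Zelos standard time.
Daylight saving runs 18 March – 2 September; the standard-time date in Zelos, 13 April 2018, is inside that window, so Zelos is at UTC+00:15.
05:00 UTC + 0h15m = 05:15 Zelos.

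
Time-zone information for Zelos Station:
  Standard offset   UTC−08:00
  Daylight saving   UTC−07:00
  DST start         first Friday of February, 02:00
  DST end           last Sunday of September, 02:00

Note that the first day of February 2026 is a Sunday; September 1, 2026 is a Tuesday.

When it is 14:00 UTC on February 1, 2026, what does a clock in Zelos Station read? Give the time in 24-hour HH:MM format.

06:00

1 February 2026 is a Sunday, so the first Friday is February 6.
1 September 2026 is a Tuesday, so Sundays fall on 6, 13, 20, 27; the last is September 27.
At the standard offset (UTC−08:00), 14:00 UTC − 8h = 06:00 Zelos Station standard time.
The standard-time date in Zelos Station, February 1, 2026, does not fall between 6 February and 27 September, so daylight saving is not in effect and Zelos Station is at UTC−08:00.
14:00 UTC − 8h = 06:00 local.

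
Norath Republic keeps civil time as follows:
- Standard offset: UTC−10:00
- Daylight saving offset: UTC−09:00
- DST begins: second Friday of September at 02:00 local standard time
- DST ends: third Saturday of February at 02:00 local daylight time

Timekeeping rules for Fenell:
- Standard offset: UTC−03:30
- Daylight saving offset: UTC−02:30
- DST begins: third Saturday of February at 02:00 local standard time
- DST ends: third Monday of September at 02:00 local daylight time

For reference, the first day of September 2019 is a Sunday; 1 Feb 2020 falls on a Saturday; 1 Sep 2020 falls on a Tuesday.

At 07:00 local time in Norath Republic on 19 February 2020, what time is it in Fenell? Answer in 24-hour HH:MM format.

14:30

1 September 2019 is a Sunday, so the first Friday is September 6 and the second is September 13.
1 February 2020 is a Saturday, so the first Saturday is February 1 and the third is February 15.
19 February 2020 is outside the daylight-saving period (13 September 2019 – 15 February 2020), so Norath Republic is on standard time, UTC−10:00.
07:00 Norath Republic + 10h = 17:00 UTC.
1 February 2020 is a Saturday, so the first Saturday is February 1 and the third is February 15.
1 September 2020 is a Tuesday, so the first Monday is September 7 and the third is September 21.
At the standard offset (UTC−03:30), 17:00 UTC − 3h30m = 13:30 Fenell standard time.
The standard-time date in Fenell, 19 February 2020, falls between 15 February and 21 September, so daylight saving is in effect and Fenell is at UTC−02:30.
17:00 UTC − 2h30m = 14:30 Fenell.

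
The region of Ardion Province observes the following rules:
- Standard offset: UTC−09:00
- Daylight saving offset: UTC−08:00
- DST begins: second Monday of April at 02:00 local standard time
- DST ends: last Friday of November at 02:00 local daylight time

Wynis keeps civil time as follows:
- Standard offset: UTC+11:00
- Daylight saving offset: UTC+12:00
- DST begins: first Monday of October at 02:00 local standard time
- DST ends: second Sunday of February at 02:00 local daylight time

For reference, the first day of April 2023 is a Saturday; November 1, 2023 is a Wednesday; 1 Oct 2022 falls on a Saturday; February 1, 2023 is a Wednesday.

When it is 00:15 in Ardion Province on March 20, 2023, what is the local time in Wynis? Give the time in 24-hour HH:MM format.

1 April 2023 is a Saturday, so the first Monday is April 3 and the second is April 10.
1 November 2023 is a Wednesday, so Fridays fall on 3, 10, 17, 24; the last is November 24.
March 20, 2023 does not fall between 10 April and 24 November, so daylight saving is not in effect and Ardion Province is at UTC−09:00.
00:15 Ardion Province + 9h = 09:15 UTC.
1 October 2022 is a Saturday, so the first Monday is October 3.
1 February 2023 is a Wednesday, so the first Sunday is February 5 and the second is February 12.
At the standard offset (UTC+11:00), 09:15 UTC + 11h = 20:15 Wynis standard time.
The standard-time date in Wynis, March 20, 2023, does not fall between 3 October 2022 and 12 February 2023, so daylight saving is not in effect and Wynis is at UTC+11:00.
09:15 UTC + 11h = 20:15 Wynis.

20:15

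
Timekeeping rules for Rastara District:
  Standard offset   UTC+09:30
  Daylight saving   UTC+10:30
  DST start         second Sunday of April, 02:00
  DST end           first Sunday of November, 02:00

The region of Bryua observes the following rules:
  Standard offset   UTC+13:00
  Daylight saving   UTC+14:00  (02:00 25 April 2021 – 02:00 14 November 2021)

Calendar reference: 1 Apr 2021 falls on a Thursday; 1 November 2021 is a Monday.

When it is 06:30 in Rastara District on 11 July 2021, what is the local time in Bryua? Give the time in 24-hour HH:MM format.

10:00

1 April 2021 is a Thursday, so the first Sunday is April 4 and the second is April 11.
1 November 2021 is a Monday, so the first Sunday is November 7.
Daylight saving runs 11 April – 7 November; 11 July 2021 is inside that window, so Rastara District is at UTC+10:30.
06:30 Rastara District − 10h30m = 20:00 UTC (rolling into the previous day, 10 July 2021).
At the standard offset (UTC+13:00), 20:00 UTC + 13h = 09:00 Bryua standard time (rolling into the next day, 11 July 2021).
Daylight saving runs 25 April – 14 November; the standard-time date in Bryua, 11 July 2021, is inside that window, so Bryua is at UTC+14:00.
20:00 UTC + 14h = 10:00 Bryua (rolling into the next day, 11 July 2021).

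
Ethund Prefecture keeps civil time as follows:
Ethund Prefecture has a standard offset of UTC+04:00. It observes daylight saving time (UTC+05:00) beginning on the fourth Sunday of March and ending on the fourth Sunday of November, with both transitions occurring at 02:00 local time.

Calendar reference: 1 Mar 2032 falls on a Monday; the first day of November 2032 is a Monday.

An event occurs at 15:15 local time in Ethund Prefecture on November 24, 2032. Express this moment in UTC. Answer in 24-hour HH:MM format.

1 March 2032 is a Monday, so the first Sunday is March 7 and the fourth is March 28.
1 November 2032 is a Monday, so the first Sunday is November 7 and the fourth is November 28.
November 24, 2032 falls between 28 March and 28 November, so daylight saving is in effect and Ethund Prefecture is at UTC+05:00.
15:15 local − 5h = 10:15 UTC.

10:15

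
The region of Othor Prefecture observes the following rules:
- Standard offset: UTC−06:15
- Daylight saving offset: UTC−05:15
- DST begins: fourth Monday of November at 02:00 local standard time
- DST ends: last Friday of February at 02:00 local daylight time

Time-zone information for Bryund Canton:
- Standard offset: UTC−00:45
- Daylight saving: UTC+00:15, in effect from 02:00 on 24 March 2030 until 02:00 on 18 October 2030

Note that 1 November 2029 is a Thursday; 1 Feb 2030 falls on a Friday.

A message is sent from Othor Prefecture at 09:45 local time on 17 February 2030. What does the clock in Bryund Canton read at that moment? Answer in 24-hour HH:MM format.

1 November 2029 is a Thursday, so the first Monday is November 5 and the fourth is November 26.
1 February 2030 is a Friday, so Fridays fall on 1, 8, 15, 22; the last is February 22.
17 February 2030 falls between 26 November 2029 and 22 February 2030, so daylight saving is in effect and Othor Prefecture is at UTC−05:15.
09:45 Othor Prefecture + 5h15m = 15:00 UTC.
At the standard offset (UTC−00:45), 15:00 UTC − 0h45m = 14:15 Bryund Canton standard time.
The standard-time date in Bryund Canton, 17 February 2030, does not fall between 24 March and 18 October, so daylight saving is not in effect and Bryund Canton is at UTC−00:45.
15:00 UTC − 0h45m = 14:15 Bryund Canton.

14:15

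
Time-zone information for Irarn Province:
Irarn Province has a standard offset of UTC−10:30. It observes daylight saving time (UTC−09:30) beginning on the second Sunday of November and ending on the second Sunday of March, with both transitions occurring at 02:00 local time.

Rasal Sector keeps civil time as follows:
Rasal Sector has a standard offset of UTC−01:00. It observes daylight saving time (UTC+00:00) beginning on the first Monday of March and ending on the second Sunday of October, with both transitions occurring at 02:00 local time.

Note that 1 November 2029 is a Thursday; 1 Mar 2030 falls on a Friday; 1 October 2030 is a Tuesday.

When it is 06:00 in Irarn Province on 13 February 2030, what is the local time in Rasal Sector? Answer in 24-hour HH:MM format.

14:30

1 November 2029 is a Thursday, so the first Sunday is November 4 and the second is November 11.
1 March 2030 is a Friday, so the first Sunday is March 3 and the second is March 10.
13 February 2030 falls between 11 November 2029 and 10 March 2030, so daylight saving is in effect and Irarn Province is at UTC−09:30.
06:00 Irarn Province + 9h30m = 15:30 UTC.
1 March 2030 is a Friday, so the first Monday is March 4.
1 October 2030 is a Tuesday, so the first Sunday is October 6 and the second is October 13.
At the standard offset (UTC−01:00), 15:30 UTC − 1h = 14:30 Rasal Sector standard time.
The standard-time date in Rasal Sector, 13 February 2030, is outside the daylight-saving period (4 March – 13 October), so Rasal Sector is on standard time, UTC−01:00.
15:30 UTC − 1h = 14:30 Rasal Sector.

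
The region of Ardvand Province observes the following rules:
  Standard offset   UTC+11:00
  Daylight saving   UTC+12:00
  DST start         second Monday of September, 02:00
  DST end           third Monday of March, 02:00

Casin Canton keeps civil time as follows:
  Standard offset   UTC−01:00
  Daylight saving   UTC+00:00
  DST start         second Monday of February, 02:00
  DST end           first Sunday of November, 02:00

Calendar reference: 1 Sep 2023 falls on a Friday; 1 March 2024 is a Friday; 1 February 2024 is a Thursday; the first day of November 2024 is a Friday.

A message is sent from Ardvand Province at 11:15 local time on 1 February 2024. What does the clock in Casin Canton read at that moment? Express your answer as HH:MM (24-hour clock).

1 September 2023 is a Friday, so the first Monday is September 4 and the second is September 11.
1 March 2024 is a Friday, so the first Monday is March 4 and the third is March 18.
1 February 2024 lies within the daylight-saving period (11 September 2023 – 18 March 2024), so Ardvand Province is on daylight time, UTC+12:00.
11:15 Ardvand Province − 12h = 23:15 UTC (rolling into the previous day, 31 January 2024).
1 February 2024 is a Thursday, so the first Monday is February 5 and the second is February 12.
1 November 2024 is a Friday, so the first Sunday is November 3.
At the standard offset (UTC−01:00), 23:15 UTC − 1h = 22:15 Casin Canton standard time.
The standard-time date in Casin Canton, 31 January 2024, is outside the daylight-saving period (12 February – 3 November), so Casin Canton is on standard time, UTC−01:00.
23:15 UTC − 1h = 22:15 Casin Canton.

22:15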